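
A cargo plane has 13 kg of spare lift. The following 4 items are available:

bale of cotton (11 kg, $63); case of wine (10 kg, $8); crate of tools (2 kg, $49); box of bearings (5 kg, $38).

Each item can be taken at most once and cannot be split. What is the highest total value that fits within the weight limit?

This is a 0/1 knapsack; check combinations near the capacity.
- bale of cotton+crate of tools: weight 11+2=13, value 63+49=112
- crate of tools+box of bearings: weight 2+5=7, value 49+38=87
- bale of cotton: weight 11, value 63
- case of wine+crate of tools: weight 10+2=12, value 8+49=57
Best: $112.

$112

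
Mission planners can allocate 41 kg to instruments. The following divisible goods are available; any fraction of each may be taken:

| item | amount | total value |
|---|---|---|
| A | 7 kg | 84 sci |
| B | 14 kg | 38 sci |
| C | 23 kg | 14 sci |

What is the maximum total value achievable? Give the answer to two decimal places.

134.17

Take in order of value per unit:
- A (84/7 per unit): all 7 → value 84, running total 84.00
- B (38/14 per unit): all 14 → value 38, running total 122.00
- C (14/23 per unit): 20 of 23 → value 20×14/23 = 12.1739, running total 134.17
Total 134.17.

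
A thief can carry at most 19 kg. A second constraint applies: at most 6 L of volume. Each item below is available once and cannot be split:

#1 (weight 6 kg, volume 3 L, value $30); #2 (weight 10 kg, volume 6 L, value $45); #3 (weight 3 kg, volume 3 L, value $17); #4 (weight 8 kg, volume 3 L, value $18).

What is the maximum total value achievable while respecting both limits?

Feasible sets respecting both limits:
- #1+#4: weight 14, volume 6, value 48
- #1+#3: weight 9, volume 6, value 47
- #2: weight 10, volume 6, value 45
- #3+#4: weight 11, volume 6, value 35
Best: $48.

$48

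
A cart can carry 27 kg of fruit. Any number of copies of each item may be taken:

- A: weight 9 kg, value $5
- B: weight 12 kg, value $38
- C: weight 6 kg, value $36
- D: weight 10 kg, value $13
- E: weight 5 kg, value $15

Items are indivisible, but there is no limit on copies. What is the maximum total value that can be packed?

$144

Best value-per-unit is C at 36/6, and filling with it alone uses weight 4×6=24. No mix of the others beats 4×36 = 144.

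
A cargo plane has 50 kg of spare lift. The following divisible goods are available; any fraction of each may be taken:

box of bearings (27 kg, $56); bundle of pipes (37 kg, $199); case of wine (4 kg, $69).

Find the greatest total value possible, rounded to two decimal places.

286.67

Take in order of value per unit:
- case of wine (69/4 per unit): all 4 → value 69, running total 69.00
- bundle of pipes (199/37 per unit): all 37 → value 199, running total 268.00
- box of bearings (56/27 per unit): 9 of 27 → value 9×56/27 = 18.6667, running total 286.67
Total 286.67.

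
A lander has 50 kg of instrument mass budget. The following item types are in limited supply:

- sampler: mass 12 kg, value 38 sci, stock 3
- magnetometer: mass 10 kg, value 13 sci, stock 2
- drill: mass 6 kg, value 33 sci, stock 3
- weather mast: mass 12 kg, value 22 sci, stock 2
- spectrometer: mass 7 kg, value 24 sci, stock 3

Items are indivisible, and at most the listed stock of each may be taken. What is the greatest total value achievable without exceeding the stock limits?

199 sci

Top feasible selections:
- 2×sampler + 3×drill + 1×spectrometer: mass 49, value 199
- 2×sampler + 2×drill + 2×spectrometer: mass 50, value 190
- 1×sampler + 3×drill + 2×spectrometer: mass 44, value 185
Best: 199 sci.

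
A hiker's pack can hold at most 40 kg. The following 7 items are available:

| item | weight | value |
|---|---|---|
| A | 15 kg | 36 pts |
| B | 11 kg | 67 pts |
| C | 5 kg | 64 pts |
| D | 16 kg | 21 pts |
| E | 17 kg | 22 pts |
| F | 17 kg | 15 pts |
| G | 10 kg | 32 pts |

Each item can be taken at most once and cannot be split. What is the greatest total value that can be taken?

This is a 0/1 knapsack; check combinations near the capacity.
- A+B+C: weight 15+11+5=31, value 36+67+64=167
- B+C+G: weight 11+5+10=26, value 67+64+32=163
- B+C+E: weight 11+5+17=33, value 67+64+22=153
- B+C+D: weight 11+5+16=32, value 67+64+21=152
Best: 167 pts.

167 pts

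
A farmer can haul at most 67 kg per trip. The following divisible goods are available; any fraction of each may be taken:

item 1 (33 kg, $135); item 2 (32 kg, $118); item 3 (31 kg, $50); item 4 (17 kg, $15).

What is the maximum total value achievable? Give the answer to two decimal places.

Take in order of value per unit:
- item 1 (135/33 per unit): all 33 → value 135, running total 135.00
- item 2 (118/32 per unit): all 32 → value 118, running total 253.00
- item 3 (50/31 per unit): 2 of 31 → value 2×50/31 = 3.2258, running total 256.23
Total 256.23.

256.23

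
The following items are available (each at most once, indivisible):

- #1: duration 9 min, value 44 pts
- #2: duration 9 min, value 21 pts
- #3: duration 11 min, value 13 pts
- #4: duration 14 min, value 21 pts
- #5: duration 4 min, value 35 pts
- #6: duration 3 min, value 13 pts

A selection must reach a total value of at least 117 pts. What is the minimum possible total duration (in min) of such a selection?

36

Subsets with value ≥ 117, sorted by total duration:
- #1+#2+#3+#5+#6: duration 36, value 126
- #1+#2+#4+#5: duration 36, value 121
Minimum duration: 36 min.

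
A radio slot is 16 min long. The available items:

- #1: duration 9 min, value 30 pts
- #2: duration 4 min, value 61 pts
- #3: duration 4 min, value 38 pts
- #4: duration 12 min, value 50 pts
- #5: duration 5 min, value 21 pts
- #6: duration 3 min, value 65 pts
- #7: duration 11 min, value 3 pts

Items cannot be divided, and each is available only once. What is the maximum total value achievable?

Check high-value combinations within 16 min:
- #2+#3+#5+#6: duration 4+4+5+3=16, value 61+38+21+65=185
- #2+#3+#6: duration 4+4+3=11, value 61+38+65=164
- #1+#2+#6: duration 9+4+3=16, value 30+61+65=156
- #2+#5+#6: duration 4+5+3=12, value 61+21+65=147
Best: 185 pts.

185 pts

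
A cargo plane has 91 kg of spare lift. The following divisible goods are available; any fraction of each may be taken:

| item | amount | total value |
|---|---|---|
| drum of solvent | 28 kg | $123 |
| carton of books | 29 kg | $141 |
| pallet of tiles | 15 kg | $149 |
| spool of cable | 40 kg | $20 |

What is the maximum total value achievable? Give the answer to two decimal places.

Take in order of value per unit:
- pallet of tiles (149/15 per unit): all 15 → value 149, running total 149.00
- carton of books (141/29 per unit): all 29 → value 141, running total 290.00
- drum of solvent (123/28 per unit): all 28 → value 123, running total 413.00
- spool of cable (20/40 per unit): 19 of 40 → value 19×20/40 = 9.5000, running total 422.50
Total 422.50.

422.50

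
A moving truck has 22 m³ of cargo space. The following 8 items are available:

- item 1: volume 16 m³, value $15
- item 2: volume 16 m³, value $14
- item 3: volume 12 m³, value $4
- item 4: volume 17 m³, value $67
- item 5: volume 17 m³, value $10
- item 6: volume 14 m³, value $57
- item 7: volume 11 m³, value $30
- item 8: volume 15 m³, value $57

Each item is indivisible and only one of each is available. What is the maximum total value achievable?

$67

Check high-value combinations within 22 m³:
- item 4: volume 17, value 67
- item 6: volume 14, value 57
- item 8: volume 15, value 57
- item 7: volume 11, value 30
- item 1: volume 16, value 15
Best: $67.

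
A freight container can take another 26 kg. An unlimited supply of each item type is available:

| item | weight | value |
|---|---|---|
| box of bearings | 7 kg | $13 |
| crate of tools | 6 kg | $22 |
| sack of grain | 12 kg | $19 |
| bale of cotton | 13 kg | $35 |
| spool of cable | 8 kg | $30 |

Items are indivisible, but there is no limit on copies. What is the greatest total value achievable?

Best value-per-unit is spool of cable at 30/8; filling with it alone gives 3×30 = 90.
Optimal mix: 3×crate of tools + 1×spool of cable → weight 26, value 96.

$96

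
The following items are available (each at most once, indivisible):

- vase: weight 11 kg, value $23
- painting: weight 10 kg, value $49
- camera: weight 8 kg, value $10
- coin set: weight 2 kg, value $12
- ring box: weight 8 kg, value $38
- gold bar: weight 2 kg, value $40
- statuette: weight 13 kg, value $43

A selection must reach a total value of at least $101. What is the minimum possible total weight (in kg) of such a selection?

14

Subsets with value ≥ 101, sorted by total weight:
- painting+coin set+gold bar: weight 14, value 101
- painting+ring box+gold bar: weight 20, value 127
Minimum weight: 14 kg.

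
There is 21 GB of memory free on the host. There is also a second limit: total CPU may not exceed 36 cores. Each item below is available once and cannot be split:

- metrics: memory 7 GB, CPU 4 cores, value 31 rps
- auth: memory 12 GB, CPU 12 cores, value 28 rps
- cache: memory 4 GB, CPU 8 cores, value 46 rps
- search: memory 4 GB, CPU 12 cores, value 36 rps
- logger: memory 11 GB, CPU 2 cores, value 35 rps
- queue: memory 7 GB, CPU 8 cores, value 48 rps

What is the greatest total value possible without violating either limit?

130 rps

Feasible sets respecting both limits:
- cache+search+queue: memory 15, CPU 28, value 130
- metrics+cache+queue: memory 18, CPU 20, value 125
- cache+search+logger: memory 19, CPU 22, value 117
Best: 130 rps.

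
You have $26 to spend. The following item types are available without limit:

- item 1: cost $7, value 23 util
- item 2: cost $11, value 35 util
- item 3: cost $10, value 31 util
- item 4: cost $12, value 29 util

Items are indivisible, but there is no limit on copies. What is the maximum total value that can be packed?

81 util

Best value-per-unit is item 1 at 23/7; filling with it alone gives 3×23 = 69.
Optimal mix: 2×item 1 + 1×item 2 → cost 25, value 81.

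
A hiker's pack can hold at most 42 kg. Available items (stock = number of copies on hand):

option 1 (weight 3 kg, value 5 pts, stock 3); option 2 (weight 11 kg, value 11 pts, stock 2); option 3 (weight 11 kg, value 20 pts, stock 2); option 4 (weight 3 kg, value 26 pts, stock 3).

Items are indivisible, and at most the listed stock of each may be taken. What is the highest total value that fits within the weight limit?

133 pts

Top feasible selections:
- 3×option 1 + 2×option 3 + 3×option 4: weight 40, value 133
- 1×option 2 + 2×option 3 + 3×option 4: weight 42, value 129
- 2×option 1 + 2×option 3 + 3×option 4: weight 37, value 128
- 3×option 1 + 1×option 2 + 1×option 3 + 3×option 4: weight 40, value 124
Best: 133 pts.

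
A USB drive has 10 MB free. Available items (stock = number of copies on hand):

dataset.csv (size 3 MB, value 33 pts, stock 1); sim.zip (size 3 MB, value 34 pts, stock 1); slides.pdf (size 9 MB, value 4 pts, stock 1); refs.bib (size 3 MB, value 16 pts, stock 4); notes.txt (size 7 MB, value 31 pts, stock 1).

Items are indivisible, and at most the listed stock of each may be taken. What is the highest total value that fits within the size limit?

83 pts

Best selections within size 10 and stock limits:
- 1×dataset.csv + 1×sim.zip + 1×refs.bib: size 9, value 83
- 1×dataset.csv + 1×sim.zip: size 6, value 67
- 1×sim.zip + 2×refs.bib: size 9, value 66
Best: 83 pts.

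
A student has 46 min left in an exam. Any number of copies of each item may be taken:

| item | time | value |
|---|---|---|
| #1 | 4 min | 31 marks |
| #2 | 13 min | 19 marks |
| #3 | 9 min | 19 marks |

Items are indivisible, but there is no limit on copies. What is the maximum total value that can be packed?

341 marks

Best value-per-unit is #1 at 31/4, and filling with it alone uses time 11×4=44. No mix of the others beats 11×31 = 341.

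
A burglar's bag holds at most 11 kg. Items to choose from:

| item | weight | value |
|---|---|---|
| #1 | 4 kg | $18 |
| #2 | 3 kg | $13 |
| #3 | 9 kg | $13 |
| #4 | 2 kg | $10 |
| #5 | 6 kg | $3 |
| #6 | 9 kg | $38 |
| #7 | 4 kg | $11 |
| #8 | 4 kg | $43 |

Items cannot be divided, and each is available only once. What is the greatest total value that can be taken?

Check high-value combinations within 11 kg:
- #1+#2+#8: weight 4+3+4=11, value 18+13+43=74
- #1+#4+#8: weight 4+2+4=10, value 18+10+43=71
- #2+#7+#8: weight 3+4+4=11, value 13+11+43=67
- #2+#4+#8: weight 3+2+4=9, value 13+10+43=66
- #4+#7+#8: weight 2+4+4=10, value 10+11+43=64
Best: $74.

$74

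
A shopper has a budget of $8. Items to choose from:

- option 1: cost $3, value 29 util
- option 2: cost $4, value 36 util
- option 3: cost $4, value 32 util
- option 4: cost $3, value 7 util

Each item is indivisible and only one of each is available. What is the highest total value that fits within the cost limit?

68 util

Check high-value combinations within $8:
- option 2+option 3: cost 4+4=8, value 36+32=68
- option 1+option 2: cost 3+4=7, value 29+36=65
- option 1+option 3: cost 3+4=7, value 29+32=61
- option 2+option 4: cost 4+3=7, value 36+7=43
Best: 68 util.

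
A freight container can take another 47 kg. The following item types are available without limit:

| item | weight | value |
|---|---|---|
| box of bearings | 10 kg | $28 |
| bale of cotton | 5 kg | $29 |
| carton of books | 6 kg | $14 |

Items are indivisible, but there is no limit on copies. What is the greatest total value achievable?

Best value-per-unit is bale of cotton at 29/5, and filling with it alone uses weight 9×5=45. No mix of the others beats 9×29 = 261.

$261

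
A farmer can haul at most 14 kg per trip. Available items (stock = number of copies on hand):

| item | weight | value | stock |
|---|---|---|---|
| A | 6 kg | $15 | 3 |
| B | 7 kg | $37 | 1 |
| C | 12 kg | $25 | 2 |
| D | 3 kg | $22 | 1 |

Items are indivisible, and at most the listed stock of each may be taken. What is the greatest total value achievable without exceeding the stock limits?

$59

Top feasible selections:
- 1×B + 1×D: weight 10, value 59
- 1×A + 1×B: weight 13, value 52
Best: $59.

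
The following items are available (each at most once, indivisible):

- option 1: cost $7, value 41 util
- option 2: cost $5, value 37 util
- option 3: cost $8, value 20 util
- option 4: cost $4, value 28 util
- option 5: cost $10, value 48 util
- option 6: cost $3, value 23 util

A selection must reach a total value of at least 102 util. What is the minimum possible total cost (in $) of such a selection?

16

Subsets with value ≥ 102, sorted by total cost:
- option 1+option 2+option 4: cost 16, value 106
- option 2+option 5+option 6: cost 18, value 108
- option 1+option 2+option 4+option 6: cost 19, value 129
Minimum cost: 16 $.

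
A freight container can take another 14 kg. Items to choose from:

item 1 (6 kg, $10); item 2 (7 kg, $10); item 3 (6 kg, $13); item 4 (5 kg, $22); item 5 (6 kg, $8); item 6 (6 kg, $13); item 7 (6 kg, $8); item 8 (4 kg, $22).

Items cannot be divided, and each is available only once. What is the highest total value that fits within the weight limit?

$44

Check high-value combinations within 14 kg:
- item 4+item 8: weight 5+4=9, value 22+22=44
- item 3+item 8: weight 6+4=10, value 13+22=35
- item 6+item 8: weight 6+4=10, value 13+22=35
- item 3+item 4: weight 6+5=11, value 13+22=35
Best: $44.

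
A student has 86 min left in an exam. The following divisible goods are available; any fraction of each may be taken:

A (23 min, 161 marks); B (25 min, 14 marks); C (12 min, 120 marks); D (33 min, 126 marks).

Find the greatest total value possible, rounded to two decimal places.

Take in order of value per unit:
- C (120/12 per unit): all 12 → value 120, running total 120.00
- A (161/23 per unit): all 23 → value 161, running total 281.00
- D (126/33 per unit): all 33 → value 126, running total 407.00
- B (14/25 per unit): 18 of 25 → value 18×14/25 = 10.0800, running total 417.08
Total 417.08.

417.08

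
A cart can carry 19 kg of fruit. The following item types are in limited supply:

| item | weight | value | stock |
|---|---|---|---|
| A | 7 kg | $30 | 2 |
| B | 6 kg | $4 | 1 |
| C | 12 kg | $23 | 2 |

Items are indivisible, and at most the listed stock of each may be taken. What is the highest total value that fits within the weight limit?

Best selections within weight 19 and stock limits:
- 2×A: weight 14, value 60
- 1×A + 1×C: weight 19, value 53
- 1×A + 1×B: weight 13, value 34
- 1×A: weight 7, value 30
Best: $60.

$60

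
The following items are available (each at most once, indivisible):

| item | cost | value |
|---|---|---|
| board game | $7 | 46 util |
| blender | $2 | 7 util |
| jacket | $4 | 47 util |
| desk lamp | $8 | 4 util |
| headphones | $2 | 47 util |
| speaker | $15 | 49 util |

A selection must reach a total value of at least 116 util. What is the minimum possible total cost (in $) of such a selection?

13

Subsets with value ≥ 116, sorted by total cost:
- board game+jacket+headphones: cost 13, value 140
- board game+blender+jacket+headphones: cost 15, value 147
- board game+jacket+desk lamp+headphones: cost 21, value 144
- jacket+headphones+speaker: cost 21, value 143
Minimum cost: 13 $.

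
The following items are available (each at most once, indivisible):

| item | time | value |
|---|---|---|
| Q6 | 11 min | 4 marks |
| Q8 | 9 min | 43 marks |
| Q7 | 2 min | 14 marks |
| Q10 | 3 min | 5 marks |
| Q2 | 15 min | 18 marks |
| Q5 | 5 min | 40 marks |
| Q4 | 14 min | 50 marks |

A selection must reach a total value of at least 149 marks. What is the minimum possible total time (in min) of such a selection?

Subsets with value ≥ 149, sorted by total time:
- Q8+Q7+Q10+Q5+Q4: time 33, value 152
- Q6+Q8+Q7+Q5+Q4: time 41, value 151
- Q8+Q2+Q5+Q4: time 43, value 151
- Q6+Q8+Q7+Q10+Q5+Q4: time 44, value 156
Minimum time: 33 min.

33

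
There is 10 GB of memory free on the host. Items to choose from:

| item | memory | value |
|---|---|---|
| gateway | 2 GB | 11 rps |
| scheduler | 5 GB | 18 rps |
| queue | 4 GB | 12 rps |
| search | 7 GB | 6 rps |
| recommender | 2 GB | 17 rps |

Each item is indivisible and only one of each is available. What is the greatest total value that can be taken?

This is a 0/1 knapsack; check combinations near the capacity.
- gateway+scheduler+recommender: memory 2+5+2=9, value 11+18+17=46
- gateway+queue+recommender: memory 2+4+2=8, value 11+12+17=40
- scheduler+recommender: memory 5+2=7, value 18+17=35
- scheduler+queue: memory 5+4=9, value 18+12=30
- queue+recommender: memory 4+2=6, value 12+17=29
Best: 46 rps.

46 rps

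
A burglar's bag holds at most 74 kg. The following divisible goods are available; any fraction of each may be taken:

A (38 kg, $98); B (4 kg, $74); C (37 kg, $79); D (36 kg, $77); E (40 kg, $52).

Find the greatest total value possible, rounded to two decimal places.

Take in order of value per unit:
- B (74/4 per unit): all 4 → value 74, running total 74.00
- A (98/38 per unit): all 38 → value 98, running total 172.00
- D (77/36 per unit): 32 of 36 → value 32×77/36 = 68.4444, running total 240.44
Total 240.44.

240.44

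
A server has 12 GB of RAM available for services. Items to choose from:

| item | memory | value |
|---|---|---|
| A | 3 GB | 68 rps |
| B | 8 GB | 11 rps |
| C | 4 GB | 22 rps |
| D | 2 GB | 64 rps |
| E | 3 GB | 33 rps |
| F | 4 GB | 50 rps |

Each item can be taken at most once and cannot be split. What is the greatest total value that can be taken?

Check high-value combinations within 12 GB:
- A+D+E+F: memory 3+2+3+4=12, value 68+64+33+50=215
- A+C+D+E: memory 3+4+2+3=12, value 68+22+64+33=187
- A+D+F: memory 3+2+4=9, value 68+64+50=182
- A+D+E: memory 3+2+3=8, value 68+64+33=165
Best: 215 rps.

215 rps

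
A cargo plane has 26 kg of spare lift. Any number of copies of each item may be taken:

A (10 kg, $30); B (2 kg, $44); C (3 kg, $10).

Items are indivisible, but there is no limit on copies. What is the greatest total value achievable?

Best value-per-unit is B at 44/2, and filling with it alone uses weight 13×2=26. No mix of the others beats 13×44 = 572.

$572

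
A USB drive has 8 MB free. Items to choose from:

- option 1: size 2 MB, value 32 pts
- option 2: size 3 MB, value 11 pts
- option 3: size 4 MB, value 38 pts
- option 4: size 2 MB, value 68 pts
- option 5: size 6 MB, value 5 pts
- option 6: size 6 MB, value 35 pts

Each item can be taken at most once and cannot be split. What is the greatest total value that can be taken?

Check high-value combinations within 8 MB:
- option 1+option 3+option 4: size 2+4+2=8, value 32+38+68=138
- option 1+option 2+option 4: size 2+3+2=7, value 32+11+68=111
- option 3+option 4: size 4+2=6, value 38+68=106
- option 4+option 6: size 2+6=8, value 68+35=103
Best: 138 pts.

138 pts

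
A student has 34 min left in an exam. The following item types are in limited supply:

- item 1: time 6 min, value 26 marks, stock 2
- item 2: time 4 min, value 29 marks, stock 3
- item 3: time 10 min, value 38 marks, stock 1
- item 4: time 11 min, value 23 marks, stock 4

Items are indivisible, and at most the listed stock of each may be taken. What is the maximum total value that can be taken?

Top feasible selections:
- 2×item 1 + 3×item 2 + 1×item 3: time 34, value 177
- 1×item 1 + 3×item 2 + 1×item 3: time 28, value 151
- 2×item 1 + 2×item 2 + 1×item 3: time 30, value 148
- 3×item 2 + 1×item 3 + 1×item 4: time 33, value 148
Best: 177 marks.

177 marks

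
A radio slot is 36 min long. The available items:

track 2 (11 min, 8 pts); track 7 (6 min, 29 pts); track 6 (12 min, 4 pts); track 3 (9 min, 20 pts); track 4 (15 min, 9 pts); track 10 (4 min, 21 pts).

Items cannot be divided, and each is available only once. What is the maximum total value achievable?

79 pts

Check high-value combinations within 36 min:
- track 7+track 3+track 4+track 10: duration 6+9+15+4=34, value 29+20+9+21=79
- track 2+track 7+track 3+track 10: duration 11+6+9+4=30, value 8+29+20+21=78
- track 7+track 6+track 3+track 10: duration 6+12+9+4=31, value 29+4+20+21=74
- track 7+track 3+track 10: duration 6+9+4=19, value 29+20+21=70
Best: 79 pts.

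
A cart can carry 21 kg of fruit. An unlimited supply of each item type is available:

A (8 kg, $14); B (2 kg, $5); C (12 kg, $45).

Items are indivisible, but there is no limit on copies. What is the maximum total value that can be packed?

Best value-per-unit is C at 45/12; filling with it alone gives 1×45 = 45.
Optimal mix: 4×B + 1×C → weight 20, value 65.

$65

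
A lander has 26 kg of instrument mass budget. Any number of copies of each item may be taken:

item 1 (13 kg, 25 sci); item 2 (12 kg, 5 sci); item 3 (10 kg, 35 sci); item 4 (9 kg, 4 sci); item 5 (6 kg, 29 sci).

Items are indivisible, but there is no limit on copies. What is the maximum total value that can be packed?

Best value-per-unit is item 5 at 29/6, and filling with it alone uses mass 4×6=24. No mix of the others beats 4×29 = 116.

116 sci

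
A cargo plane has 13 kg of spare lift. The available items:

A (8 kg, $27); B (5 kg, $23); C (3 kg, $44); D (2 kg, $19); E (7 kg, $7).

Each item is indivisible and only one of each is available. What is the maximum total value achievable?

Check high-value combinations within 13 kg:
- A+C+D: weight 8+3+2=13, value 27+44+19=90
- B+C+D: weight 5+3+2=10, value 23+44+19=86
- A+C: weight 8+3=11, value 27+44=71
Best: $90.

$90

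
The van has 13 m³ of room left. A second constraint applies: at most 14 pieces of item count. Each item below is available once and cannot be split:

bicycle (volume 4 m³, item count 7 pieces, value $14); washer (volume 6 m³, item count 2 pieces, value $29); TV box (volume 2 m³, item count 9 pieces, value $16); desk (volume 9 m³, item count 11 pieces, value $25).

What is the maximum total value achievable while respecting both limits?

$45

Feasible sets respecting both limits:
- washer+TV box: volume 8, item count 11, value 45
- bicycle+washer: volume 10, item count 9, value 43
- washer: volume 6, item count 2, value 29
- desk: volume 9, item count 11, value 25
Best: $45.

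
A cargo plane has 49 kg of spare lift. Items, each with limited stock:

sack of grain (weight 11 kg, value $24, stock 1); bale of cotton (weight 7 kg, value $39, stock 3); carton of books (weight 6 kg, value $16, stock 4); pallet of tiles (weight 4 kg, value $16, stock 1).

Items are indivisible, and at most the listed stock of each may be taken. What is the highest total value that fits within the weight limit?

Best selections within weight 49 and stock limits:
- 3×bale of cotton + 4×carton of books + 1×pallet of tiles: weight 49, value 197
- 1×sack of grain + 3×bale of cotton + 2×carton of books + 1×pallet of tiles: weight 48, value 189
Best: $197.

$197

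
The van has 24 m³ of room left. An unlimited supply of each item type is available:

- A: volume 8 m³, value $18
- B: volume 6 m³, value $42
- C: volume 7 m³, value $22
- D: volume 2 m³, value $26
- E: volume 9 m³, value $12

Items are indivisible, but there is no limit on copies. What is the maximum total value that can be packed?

$312

Best value-per-unit is D at 26/2, and filling with it alone uses volume 12×2=24. No mix of the others beats 12×26 = 312.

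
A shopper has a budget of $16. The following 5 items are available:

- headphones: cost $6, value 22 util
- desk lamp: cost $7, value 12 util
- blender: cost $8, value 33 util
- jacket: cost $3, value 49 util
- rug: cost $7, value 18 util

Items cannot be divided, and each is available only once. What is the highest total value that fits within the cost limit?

89 util

Check high-value combinations within $16:
- headphones+jacket+rug: cost 6+3+7=16, value 22+49+18=89
- headphones+desk lamp+jacket: cost 6+7+3=16, value 22+12+49=83
- blender+jacket: cost 8+3=11, value 33+49=82
Best: 89 util.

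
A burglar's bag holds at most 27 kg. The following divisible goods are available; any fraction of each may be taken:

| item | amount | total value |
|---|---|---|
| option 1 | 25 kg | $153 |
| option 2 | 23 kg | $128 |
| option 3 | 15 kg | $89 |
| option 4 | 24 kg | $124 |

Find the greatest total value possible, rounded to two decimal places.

Take in order of value per unit:
- option 1 (153/25 per unit): all 25 → value 153, running total 153.00
- option 3 (89/15 per unit): 2 of 15 → value 2×89/15 = 11.8667, running total 164.87
Total 164.87.

164.87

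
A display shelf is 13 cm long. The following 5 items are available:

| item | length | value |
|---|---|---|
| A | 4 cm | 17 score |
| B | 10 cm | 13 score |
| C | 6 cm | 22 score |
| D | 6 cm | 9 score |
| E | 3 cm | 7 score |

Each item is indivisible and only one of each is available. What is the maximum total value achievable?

Check high-value combinations within 13 cm:
- A+C+E: length 4+6+3=13, value 17+22+7=46
- A+C: length 4+6=10, value 17+22=39
- A+D+E: length 4+6+3=13, value 17+9+7=33
- C+D: length 6+6=12, value 22+9=31
- C+E: length 6+3=9, value 22+7=29
Best: 46 score.

46 score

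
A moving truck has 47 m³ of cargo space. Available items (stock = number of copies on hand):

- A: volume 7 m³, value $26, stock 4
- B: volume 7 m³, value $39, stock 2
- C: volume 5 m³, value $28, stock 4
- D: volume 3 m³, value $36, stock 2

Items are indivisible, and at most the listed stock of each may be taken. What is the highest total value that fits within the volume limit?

$288

Best selections within volume 47 and stock limits:
- 1×A + 2×B + 4×C + 2×D: volume 47, value 288
- 2×A + 1×B + 4×C + 2×D: volume 47, value 275
Best: $288.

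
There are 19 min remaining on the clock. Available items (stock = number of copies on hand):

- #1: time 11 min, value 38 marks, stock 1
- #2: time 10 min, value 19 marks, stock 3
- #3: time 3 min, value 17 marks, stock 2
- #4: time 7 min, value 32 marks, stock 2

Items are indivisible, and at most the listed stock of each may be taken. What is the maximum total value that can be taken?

Top feasible selections:
- 1×#3 + 2×#4: time 17, value 81
- 1×#1 + 2×#3: time 17, value 72
Best: 81 marks.

81 marks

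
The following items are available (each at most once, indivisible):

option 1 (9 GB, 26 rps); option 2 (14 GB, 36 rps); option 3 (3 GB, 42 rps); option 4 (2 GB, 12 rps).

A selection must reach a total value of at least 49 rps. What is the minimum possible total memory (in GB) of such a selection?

Subsets with value ≥ 49, sorted by total memory:
- option 3+option 4: memory 5, value 54
- option 1+option 3: memory 12, value 68
- option 1+option 3+option 4: memory 14, value 80
- option 2+option 3: memory 17, value 78
Minimum memory: 5 GB.

5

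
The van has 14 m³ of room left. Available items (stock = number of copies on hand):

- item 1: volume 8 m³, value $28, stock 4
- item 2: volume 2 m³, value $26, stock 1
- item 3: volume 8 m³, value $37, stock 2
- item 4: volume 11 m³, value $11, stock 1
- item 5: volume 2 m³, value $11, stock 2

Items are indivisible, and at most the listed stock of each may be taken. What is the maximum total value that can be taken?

$85

Best selections within volume 14 and stock limits:
- 1×item 2 + 1×item 3 + 2×item 5: volume 14, value 85
- 1×item 1 + 1×item 2 + 2×item 5: volume 14, value 76
- 1×item 2 + 1×item 3 + 1×item 5: volume 12, value 74
Best: $85.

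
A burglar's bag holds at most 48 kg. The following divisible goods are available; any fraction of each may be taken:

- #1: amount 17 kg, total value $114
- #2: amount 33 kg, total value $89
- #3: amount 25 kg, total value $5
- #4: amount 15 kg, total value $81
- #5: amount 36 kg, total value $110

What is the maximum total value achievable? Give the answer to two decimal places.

243.89

Take in order of value per unit:
- #1 (114/17 per unit): all 17 → value 114, running total 114.00
- #4 (81/15 per unit): all 15 → value 81, running total 195.00
- #5 (110/36 per unit): 16 of 36 → value 16×110/36 = 48.8889, running total 243.89
Total 243.89.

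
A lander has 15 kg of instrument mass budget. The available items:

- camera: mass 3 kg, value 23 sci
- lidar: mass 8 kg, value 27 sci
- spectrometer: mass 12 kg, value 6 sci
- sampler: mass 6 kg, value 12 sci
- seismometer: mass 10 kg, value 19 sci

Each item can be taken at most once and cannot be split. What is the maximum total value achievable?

50 sci

This is a 0/1 knapsack; check combinations near the capacity.
- camera+lidar: mass 3+8=11, value 23+27=50
- camera+seismometer: mass 3+10=13, value 23+19=42
- lidar+sampler: mass 8+6=14, value 27+12=39
Best: 50 sci.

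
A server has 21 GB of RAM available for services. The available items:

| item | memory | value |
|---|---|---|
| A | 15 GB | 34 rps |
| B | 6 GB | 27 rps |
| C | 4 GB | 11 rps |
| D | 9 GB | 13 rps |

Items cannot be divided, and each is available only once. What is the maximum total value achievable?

61 rps

This is a 0/1 knapsack; check combinations near the capacity.
- A+B: memory 15+6=21, value 34+27=61
- B+C+D: memory 6+4+9=19, value 27+11+13=51
- A+C: memory 15+4=19, value 34+11=45
- B+D: memory 6+9=15, value 27+13=40
- B+C: memory 6+4=10, value 27+11=38
Best: 61 rps.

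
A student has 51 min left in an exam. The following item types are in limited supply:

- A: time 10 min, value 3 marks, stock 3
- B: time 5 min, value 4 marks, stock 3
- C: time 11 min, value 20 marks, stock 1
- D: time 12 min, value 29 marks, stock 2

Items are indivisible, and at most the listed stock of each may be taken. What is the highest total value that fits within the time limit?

90 marks

Top feasible selections:
- 3×B + 1×C + 2×D: time 50, value 90
- 2×B + 1×C + 2×D: time 45, value 86
- 1×A + 1×B + 1×C + 2×D: time 50, value 85
- 1×B + 1×C + 2×D: time 40, value 82
Best: 90 marks.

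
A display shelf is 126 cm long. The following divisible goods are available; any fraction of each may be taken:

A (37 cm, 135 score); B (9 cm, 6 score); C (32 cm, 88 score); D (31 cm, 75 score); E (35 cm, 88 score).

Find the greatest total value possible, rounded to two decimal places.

Take in order of value per unit:
- A (135/37 per unit): all 37 → value 135, running total 135.00
- C (88/32 per unit): all 32 → value 88, running total 223.00
- E (88/35 per unit): all 35 → value 88, running total 311.00
- D (75/31 per unit): 22 of 31 → value 22×75/31 = 53.2258, running total 364.23
Total 364.23.

364.23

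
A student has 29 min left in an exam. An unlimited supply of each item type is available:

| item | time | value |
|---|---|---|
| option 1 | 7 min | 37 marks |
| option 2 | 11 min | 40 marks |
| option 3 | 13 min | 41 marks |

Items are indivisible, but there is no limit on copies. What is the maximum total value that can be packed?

Best value-per-unit is option 1 at 37/7, and filling with it alone uses time 4×7=28. No mix of the others beats 4×37 = 148.

148 marks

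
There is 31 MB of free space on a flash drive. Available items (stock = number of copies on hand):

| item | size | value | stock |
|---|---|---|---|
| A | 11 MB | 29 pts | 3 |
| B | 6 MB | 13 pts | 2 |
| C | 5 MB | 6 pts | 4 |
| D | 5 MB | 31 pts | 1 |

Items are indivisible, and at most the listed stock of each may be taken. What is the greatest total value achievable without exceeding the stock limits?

89 pts

Best selections within size 31 and stock limits:
- 2×A + 1×D: size 27, value 89
- 1×A + 2×B + 1×D: size 28, value 86
Best: 89 pts.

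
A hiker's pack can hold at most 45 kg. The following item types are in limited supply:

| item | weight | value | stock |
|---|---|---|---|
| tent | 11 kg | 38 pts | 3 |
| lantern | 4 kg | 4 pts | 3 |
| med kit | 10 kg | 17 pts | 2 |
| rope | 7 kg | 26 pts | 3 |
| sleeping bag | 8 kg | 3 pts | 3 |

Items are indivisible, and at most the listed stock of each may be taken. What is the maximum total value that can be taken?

Best selections within weight 45 and stock limits:
- 2×tent + 3×rope: weight 43, value 154
- 3×tent + 1×lantern + 1×rope: weight 44, value 144
Best: 154 pts.

154 pts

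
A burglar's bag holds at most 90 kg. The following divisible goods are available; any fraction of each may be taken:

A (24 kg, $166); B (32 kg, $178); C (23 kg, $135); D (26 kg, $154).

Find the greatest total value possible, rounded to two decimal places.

Take in order of value per unit:
- A (166/24 per unit): all 24 → value 166, running total 166.00
- D (154/26 per unit): all 26 → value 154, running total 320.00
- C (135/23 per unit): all 23 → value 135, running total 455.00
- B (178/32 per unit): 17 of 32 → value 17×178/32 = 94.5625, running total 549.56
Total 549.56.

549.56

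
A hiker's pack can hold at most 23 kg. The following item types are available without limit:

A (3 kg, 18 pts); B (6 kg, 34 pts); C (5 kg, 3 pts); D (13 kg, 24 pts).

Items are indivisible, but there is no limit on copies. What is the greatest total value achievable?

Best value-per-unit is A at 18/3, and filling with it alone uses weight 7×3=21. No mix of the others beats 7×18 = 126.

126 pts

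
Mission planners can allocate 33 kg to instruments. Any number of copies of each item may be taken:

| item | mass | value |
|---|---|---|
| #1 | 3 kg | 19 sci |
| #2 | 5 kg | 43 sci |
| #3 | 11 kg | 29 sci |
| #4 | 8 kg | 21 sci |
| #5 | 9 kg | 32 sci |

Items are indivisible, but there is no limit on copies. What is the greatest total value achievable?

277 sci

Best value-per-unit is #2 at 43/5; filling with it alone gives 6×43 = 258.
Optimal mix: 1×#1 + 6×#2 → mass 33, value 277.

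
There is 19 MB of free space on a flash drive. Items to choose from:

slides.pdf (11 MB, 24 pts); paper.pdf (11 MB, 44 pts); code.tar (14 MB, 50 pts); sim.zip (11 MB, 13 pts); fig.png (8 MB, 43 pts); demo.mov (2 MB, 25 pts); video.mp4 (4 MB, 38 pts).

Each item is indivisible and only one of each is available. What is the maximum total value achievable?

107 pts

This is a 0/1 knapsack; check combinations near the capacity.
- paper.pdf+demo.mov+video.mp4: size 11+2+4=17, value 44+25+38=107
- fig.png+demo.mov+video.mp4: size 8+2+4=14, value 43+25+38=106
- code.tar+video.mp4: size 14+4=18, value 50+38=88
- slides.pdf+demo.mov+video.mp4: size 11+2+4=17, value 24+25+38=87
- paper.pdf+fig.png: size 11+8=19, value 44+43=87
Best: 107 pts.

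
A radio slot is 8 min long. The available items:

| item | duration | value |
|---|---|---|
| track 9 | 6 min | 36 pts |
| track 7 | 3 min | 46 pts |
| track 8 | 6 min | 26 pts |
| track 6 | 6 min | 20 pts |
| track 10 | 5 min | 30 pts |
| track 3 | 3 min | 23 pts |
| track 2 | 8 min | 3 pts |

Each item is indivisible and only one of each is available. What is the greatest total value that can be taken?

76 pts

This is a 0/1 knapsack; check combinations near the capacity.
- track 7+track 10: duration 3+5=8, value 46+30=76
- track 7+track 3: duration 3+3=6, value 46+23=69
- track 10+track 3: duration 5+3=8, value 30+23=53
- track 7: duration 3, value 46
- track 9: duration 6, value 36
Best: 76 pts.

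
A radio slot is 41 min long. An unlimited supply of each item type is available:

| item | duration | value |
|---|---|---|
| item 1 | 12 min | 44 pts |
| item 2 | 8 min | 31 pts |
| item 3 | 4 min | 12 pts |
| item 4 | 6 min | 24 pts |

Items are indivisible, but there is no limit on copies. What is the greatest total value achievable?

Best value-per-unit is item 4 at 24/6; filling with it alone gives 6×24 = 144.
Optimal mix: 2×item 2 + 4×item 4 → duration 40, value 158.

158 pts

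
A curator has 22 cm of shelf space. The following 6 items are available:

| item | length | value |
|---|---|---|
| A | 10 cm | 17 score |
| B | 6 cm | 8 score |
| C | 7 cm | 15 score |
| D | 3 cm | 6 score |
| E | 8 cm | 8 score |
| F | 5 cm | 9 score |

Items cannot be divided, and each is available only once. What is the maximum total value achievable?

Check high-value combinations within 22 cm:
- A+C+F: length 10+7+5=22, value 17+15+9=41
- A+C+D: length 10+7+3=20, value 17+15+6=38
- B+C+D+F: length 6+7+3+5=21, value 8+15+6+9=38
Best: 41 score.

41 score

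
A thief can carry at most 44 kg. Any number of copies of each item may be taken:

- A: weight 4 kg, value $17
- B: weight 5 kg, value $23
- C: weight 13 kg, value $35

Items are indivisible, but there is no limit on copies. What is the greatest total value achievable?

$201

Best value-per-unit is B at 23/5; filling with it alone gives 8×23 = 184.
Optimal mix: 1×A + 8×B → weight 44, value 201.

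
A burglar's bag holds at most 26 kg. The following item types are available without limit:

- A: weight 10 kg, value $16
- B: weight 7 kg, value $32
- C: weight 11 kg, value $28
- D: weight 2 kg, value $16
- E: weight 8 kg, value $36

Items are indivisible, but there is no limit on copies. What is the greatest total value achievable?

Best value-per-unit is D at 16/2, and filling with it alone uses weight 13×2=26. No mix of the others beats 13×16 = 208.

$208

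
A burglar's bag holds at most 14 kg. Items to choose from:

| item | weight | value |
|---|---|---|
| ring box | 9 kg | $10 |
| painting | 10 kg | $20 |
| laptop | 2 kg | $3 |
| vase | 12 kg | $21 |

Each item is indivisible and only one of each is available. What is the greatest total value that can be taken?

Check high-value combinations within 14 kg:
- laptop+vase: weight 2+12=14, value 3+21=24
- painting+laptop: weight 10+2=12, value 20+3=23
- vase: weight 12, value 21
- painting: weight 10, value 20
- ring box+laptop: weight 9+2=11, value 10+3=13
Best: $24.

$24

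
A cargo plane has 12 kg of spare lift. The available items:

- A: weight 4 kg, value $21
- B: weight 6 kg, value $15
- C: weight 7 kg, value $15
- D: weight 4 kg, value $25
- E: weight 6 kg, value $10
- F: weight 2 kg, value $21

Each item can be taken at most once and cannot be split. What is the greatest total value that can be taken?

Check high-value combinations within 12 kg:
- A+D+F: weight 4+4+2=10, value 21+25+21=67
- B+D+F: weight 6+4+2=12, value 15+25+21=61
- A+B+F: weight 4+6+2=12, value 21+15+21=57
Best: $67.

$67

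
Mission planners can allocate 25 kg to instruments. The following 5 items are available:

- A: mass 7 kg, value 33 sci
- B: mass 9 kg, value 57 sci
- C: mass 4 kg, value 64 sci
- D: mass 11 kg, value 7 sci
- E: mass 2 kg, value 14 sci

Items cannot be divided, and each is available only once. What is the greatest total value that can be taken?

168 sci

Check high-value combinations within 25 kg:
- A+B+C+E: mass 7+9+4+2=22, value 33+57+64+14=168
- A+B+C: mass 7+9+4=20, value 33+57+64=154
- B+C+E: mass 9+4+2=15, value 57+64+14=135
- B+C+D: mass 9+4+11=24, value 57+64+7=128
Best: 168 sci.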